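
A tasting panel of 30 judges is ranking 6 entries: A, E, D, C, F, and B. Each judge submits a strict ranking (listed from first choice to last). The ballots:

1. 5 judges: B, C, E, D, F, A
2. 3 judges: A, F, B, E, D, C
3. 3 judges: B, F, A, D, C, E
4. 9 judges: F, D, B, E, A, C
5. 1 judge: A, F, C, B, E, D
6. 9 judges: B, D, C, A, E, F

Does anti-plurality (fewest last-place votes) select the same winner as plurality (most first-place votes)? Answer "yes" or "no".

yes

Anti-plurality — last-place votes: A 5, E 3, D 1, C 12, F 9, B 0. Winner: B.
Plurality — first-place votes: A 4, E 0, D 0, C 0, F 9, B 17. Winner: B.
The two methods agree.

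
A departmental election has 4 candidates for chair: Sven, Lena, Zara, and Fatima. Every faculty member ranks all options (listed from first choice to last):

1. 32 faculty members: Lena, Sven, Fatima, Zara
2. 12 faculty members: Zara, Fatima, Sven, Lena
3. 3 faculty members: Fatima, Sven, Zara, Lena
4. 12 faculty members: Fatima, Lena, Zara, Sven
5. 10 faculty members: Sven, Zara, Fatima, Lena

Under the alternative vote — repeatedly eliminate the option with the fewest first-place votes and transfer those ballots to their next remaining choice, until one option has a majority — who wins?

Lena

Round 1: Sven 10, Lena 32, Zara 12, Fatima 15. Eliminate Sven.
Round 2: Lena 32, Zara 22, Fatima 15. Eliminate Fatima.
Round 3: Lena 44, Zara 25. Lena has a majority.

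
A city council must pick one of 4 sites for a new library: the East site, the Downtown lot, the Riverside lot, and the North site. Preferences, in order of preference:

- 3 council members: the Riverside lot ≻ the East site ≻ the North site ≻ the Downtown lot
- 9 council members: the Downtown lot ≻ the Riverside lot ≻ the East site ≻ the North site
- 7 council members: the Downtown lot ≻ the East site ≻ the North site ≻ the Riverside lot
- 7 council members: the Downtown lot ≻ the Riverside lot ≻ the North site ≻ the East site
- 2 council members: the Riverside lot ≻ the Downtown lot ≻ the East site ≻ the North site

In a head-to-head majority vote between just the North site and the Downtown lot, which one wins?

the Downtown lot

Voters preferring the North site to the Downtown lot: 3; preferring the Downtown lot to the North site: 25.
the Downtown lot wins the head-to-head.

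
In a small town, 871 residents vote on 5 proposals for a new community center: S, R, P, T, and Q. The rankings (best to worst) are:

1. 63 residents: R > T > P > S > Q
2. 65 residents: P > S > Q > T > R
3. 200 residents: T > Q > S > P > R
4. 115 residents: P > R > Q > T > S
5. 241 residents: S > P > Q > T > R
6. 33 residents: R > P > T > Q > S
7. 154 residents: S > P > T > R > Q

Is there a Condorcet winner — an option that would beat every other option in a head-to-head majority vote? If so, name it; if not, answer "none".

S

S vs R: 660–211 for S.
S vs P: 595–276 for S.
S vs T: 460–411 for S.
S vs Q: 523–348 for S.
S beats every other option head-to-head.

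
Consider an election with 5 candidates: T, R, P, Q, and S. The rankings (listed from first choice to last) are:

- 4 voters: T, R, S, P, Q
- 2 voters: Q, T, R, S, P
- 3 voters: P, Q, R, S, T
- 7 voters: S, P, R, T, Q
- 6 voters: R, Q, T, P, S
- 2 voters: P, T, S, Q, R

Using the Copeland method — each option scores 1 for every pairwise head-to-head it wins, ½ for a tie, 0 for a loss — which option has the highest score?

R

T: beats Q and S; ties P; loses to R → score 2.5.
R: beats T, Q, and S; ties P → score 3.5.
P: beats Q; ties T and R; loses to S → score 2.
Q: loses to T, R, P, and S → score 0.
S: beats P and Q; loses to T and R → score 2.
R has the best pairwise record.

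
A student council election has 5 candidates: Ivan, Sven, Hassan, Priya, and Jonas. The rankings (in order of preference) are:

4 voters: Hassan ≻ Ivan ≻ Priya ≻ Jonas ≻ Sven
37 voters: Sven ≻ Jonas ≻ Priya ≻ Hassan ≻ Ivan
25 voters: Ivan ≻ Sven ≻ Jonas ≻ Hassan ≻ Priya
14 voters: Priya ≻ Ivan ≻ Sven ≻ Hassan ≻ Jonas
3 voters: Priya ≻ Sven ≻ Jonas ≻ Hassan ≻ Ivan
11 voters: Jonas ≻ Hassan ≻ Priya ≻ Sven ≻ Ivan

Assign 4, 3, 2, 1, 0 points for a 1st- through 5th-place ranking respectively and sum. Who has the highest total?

Ivan: 4·3 + 37·0 + 25·4 + 14·3 + 3·0 + 11·0 = 154
Sven: 4·0 + 37·4 + 25·3 + 14·2 + 3·3 + 11·1 = 271
Hassan: 4·4 + 37·1 + 25·1 + 14·1 + 3·1 + 11·3 = 128
Priya: 4·2 + 37·2 + 25·0 + 14·4 + 3·4 + 11·2 = 172
Jonas: 4·1 + 37·3 + 25·2 + 14·0 + 3·2 + 11·4 = 215
Sven has the highest Borda score (271).

Sven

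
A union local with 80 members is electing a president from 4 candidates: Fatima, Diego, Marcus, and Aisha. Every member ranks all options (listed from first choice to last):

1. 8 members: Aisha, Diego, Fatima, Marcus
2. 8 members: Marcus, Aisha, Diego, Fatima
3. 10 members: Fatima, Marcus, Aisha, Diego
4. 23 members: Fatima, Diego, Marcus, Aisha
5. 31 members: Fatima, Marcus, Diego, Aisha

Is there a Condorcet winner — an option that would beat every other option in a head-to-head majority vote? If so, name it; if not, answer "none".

Fatima

Fatima vs Diego: 64–16 for Fatima.
Fatima vs Marcus: 72–8 for Fatima.
Fatima vs Aisha: 64–16 for Fatima.
Fatima beats every other option head-to-head.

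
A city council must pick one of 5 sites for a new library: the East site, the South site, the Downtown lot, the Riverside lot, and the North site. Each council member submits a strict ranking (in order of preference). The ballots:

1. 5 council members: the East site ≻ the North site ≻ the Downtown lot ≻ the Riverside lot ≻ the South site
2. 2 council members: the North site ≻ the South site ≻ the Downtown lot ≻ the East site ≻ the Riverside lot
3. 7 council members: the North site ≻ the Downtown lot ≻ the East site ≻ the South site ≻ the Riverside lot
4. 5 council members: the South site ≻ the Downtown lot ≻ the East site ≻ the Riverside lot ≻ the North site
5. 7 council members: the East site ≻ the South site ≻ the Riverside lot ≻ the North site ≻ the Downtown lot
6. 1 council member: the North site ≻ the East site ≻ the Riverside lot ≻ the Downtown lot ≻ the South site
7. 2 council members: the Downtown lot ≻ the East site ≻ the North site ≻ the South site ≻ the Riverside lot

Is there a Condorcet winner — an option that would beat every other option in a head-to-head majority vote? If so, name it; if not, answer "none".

none

Checking pairwise contests:
the Downtown lot beats the East site 16–13.
the East site beats the South site 22–7.
the North site beats the Downtown lot 22–7.
the East site beats the Riverside lot 29–0.
the East site beats the North site 19–10.
Every option loses at least one head-to-head, so there is no Condorcet winner.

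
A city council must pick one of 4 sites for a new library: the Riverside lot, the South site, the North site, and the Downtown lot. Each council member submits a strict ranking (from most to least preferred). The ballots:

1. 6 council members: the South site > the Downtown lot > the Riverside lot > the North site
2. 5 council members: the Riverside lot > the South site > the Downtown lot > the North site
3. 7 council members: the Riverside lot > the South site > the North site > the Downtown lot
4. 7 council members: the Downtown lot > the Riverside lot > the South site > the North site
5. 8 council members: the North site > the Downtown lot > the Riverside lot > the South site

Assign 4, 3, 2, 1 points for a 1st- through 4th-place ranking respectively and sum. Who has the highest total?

the Riverside lot

the Riverside lot: 6·2 + 5·4 + 7·4 + 7·3 + 8·2 = 97
the South site: 6·4 + 5·3 + 7·3 + 7·2 + 8·1 = 82
the North site: 6·1 + 5·1 + 7·2 + 7·1 + 8·4 = 64
the Downtown lot: 6·3 + 5·2 + 7·1 + 7·4 + 8·3 = 87
the Riverside lot has the highest Borda score (97).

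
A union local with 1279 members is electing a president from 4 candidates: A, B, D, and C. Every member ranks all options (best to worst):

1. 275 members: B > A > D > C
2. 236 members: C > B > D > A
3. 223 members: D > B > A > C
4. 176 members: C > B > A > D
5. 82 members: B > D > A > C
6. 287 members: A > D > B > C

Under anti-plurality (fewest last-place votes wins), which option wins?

Last-place votes: A 236, B 0, D 176, C 867.
B is ranked last by the fewest voters, so B wins.

B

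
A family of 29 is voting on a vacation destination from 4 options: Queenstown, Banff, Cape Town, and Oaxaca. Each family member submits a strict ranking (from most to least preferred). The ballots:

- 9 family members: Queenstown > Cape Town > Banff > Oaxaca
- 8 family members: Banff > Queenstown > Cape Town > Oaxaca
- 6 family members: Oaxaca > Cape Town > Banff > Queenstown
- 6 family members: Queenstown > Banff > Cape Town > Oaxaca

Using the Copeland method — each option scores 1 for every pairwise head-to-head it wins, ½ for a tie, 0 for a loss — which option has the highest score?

Queenstown

Queenstown: beats Banff, Cape Town, and Oaxaca → score 3.
Banff: beats Oaxaca; loses to Queenstown and Cape Town → score 1.
Cape Town: beats Banff and Oaxaca; loses to Queenstown → score 2.
Oaxaca: loses to Queenstown, Banff, and Cape Town → score 0.
Queenstown has the best pairwise record.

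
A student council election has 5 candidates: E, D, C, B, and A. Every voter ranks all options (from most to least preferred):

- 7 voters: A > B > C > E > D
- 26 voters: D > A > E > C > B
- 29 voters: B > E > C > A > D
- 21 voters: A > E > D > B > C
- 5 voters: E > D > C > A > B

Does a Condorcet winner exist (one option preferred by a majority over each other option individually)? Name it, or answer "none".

A

A vs E: 54–34 for A.
A vs D: 57–31 for A.
A vs C: 54–34 for A.
A vs B: 59–29 for A.
A beats every other option head-to-head.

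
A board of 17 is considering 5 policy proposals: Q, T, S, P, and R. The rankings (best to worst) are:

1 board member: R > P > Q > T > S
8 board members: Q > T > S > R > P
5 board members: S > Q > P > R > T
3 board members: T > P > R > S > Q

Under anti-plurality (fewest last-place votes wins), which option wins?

R

Last-place votes: Q 3, T 5, S 1, P 8, R 0.
R is ranked last by the fewest voters, so R wins.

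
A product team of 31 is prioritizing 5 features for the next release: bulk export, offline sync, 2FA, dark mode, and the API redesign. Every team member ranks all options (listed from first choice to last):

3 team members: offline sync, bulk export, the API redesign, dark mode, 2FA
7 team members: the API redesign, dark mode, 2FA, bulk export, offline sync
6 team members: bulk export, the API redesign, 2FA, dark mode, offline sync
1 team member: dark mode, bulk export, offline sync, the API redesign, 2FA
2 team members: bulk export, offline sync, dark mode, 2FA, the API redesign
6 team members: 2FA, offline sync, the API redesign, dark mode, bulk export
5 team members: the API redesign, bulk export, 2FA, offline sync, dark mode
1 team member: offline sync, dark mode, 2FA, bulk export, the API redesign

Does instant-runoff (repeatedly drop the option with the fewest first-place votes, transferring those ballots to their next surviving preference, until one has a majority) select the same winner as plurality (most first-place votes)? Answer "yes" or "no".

yes

Instant-runoff — R1 bulk export 8, offline sync 4, 2FA 6, dark mode 1, the API redesign 12 (dark mode out); R2 bulk export 9, offline sync 4, 2FA 6, the API redesign 12 (offline sync out); R3 bulk export 12, 2FA 7, the API redesign 12 (2FA out); R4 bulk export 13, the API redesign 18 (the API redesign winner). Winner: the API redesign.
Plurality — first-place votes: bulk export 8, offline sync 4, 2FA 6, dark mode 1, the API redesign 12. Winner: the API redesign.
The two methods agree.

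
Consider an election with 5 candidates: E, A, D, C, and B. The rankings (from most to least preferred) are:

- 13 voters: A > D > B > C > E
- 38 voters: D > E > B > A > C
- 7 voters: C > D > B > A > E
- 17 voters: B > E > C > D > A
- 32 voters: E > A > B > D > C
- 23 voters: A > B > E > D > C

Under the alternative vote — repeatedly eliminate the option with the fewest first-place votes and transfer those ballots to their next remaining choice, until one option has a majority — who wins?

E

Round 1: E 32, A 36, D 38, C 7, B 17. Eliminate C.
Round 2: E 32, A 36, D 45, B 17. Eliminate B.
Round 3: E 49, A 36, D 45. Eliminate A.
Round 4: E 72, D 58. E has a majority.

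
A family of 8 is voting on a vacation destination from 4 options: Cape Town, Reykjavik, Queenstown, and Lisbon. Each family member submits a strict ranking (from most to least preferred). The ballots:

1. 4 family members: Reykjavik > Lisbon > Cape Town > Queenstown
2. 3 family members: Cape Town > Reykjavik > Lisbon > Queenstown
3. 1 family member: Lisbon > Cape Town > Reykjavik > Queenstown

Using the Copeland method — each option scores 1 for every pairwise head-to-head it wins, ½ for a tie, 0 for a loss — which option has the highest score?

Reykjavik

Cape Town: beats Queenstown; ties Reykjavik; loses to Lisbon → score 1.5.
Reykjavik: beats Queenstown and Lisbon; ties Cape Town → score 2.5.
Queenstown: loses to Cape Town, Reykjavik, and Lisbon → score 0.
Lisbon: beats Cape Town and Queenstown; loses to Reykjavik → score 2.
Reykjavik has the best pairwise record.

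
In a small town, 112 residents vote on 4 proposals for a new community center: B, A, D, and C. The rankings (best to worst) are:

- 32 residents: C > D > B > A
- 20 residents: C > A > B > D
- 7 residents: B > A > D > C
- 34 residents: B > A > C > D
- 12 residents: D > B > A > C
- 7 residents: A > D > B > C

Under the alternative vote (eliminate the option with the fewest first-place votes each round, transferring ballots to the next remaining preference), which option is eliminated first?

A

Round 1: B 41, A 7, D 12, C 52. Eliminate A.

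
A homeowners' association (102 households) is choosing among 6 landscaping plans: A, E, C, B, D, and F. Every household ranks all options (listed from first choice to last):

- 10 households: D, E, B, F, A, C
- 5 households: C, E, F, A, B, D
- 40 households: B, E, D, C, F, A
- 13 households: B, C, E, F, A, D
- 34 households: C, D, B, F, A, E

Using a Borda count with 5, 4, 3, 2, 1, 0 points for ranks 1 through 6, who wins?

A: 10·1 + 5·2 + 40·0 + 13·1 + 34·1 = 67
E: 10·4 + 5·4 + 40·4 + 13·3 + 34·0 = 259
C: 10·0 + 5·5 + 40·2 + 13·4 + 34·5 = 327
B: 10·3 + 5·1 + 40·5 + 13·5 + 34·3 = 402
D: 10·5 + 5·0 + 40·3 + 13·0 + 34·4 = 306
F: 10·2 + 5·3 + 40·1 + 13·2 + 34·2 = 169
B has the highest Borda score (402).

B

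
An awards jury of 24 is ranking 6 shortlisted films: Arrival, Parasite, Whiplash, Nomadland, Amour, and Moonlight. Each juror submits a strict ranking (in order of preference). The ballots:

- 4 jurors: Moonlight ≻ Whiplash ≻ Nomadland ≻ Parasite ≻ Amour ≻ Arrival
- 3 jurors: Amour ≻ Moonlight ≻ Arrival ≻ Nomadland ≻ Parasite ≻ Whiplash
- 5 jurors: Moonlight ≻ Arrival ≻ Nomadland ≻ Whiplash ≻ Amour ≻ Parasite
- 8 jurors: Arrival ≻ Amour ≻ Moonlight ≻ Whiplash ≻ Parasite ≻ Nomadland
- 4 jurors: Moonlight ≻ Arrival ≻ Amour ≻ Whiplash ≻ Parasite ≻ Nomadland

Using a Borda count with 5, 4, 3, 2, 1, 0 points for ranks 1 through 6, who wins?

Moonlight

Arrival: 4·0 + 3·3 + 5·4 + 8·5 + 4·4 = 85
Parasite: 4·2 + 3·1 + 5·0 + 8·1 + 4·1 = 23
Whiplash: 4·4 + 3·0 + 5·2 + 8·2 + 4·2 = 50
Nomadland: 4·3 + 3·2 + 5·3 + 8·0 + 4·0 = 33
Amour: 4·1 + 3·5 + 5·1 + 8·4 + 4·3 = 68
Moonlight: 4·5 + 3·4 + 5·5 + 8·3 + 4·5 = 101
Moonlight has the highest Borda score (101).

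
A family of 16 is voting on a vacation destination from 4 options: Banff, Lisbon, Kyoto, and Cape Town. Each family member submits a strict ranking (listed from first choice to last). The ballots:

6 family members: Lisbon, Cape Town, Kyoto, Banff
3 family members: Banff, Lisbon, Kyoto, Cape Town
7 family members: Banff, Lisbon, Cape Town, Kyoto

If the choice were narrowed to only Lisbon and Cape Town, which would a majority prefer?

Voters preferring Lisbon to Cape Town: 16; preferring Cape Town to Lisbon: 0.
Lisbon wins the head-to-head.

Lisbon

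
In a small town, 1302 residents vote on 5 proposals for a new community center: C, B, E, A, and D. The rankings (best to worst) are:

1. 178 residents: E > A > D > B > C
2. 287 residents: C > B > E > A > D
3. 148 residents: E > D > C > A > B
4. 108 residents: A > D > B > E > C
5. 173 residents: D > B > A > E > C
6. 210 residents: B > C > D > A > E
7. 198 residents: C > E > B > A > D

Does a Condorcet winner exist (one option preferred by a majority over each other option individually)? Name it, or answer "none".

B

B vs C: 669–633 for B.
B vs E: 778–524 for B.
B vs A: 868–434 for B.
B vs D: 695–607 for B.
B beats every other option head-to-head.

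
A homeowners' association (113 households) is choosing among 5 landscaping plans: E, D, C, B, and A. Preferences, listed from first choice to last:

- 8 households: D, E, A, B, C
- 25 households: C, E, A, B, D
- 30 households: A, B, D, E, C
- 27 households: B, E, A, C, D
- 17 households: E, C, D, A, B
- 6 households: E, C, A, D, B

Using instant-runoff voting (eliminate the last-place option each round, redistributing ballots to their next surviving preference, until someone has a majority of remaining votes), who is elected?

E

Round 1: E 23, D 8, C 25, B 27, A 30. Eliminate D.
Round 2: E 31, C 25, B 27, A 30. Eliminate C.
Round 3: E 56, B 27, A 30. Eliminate B.
Round 4: E 83, A 30. E has a majority.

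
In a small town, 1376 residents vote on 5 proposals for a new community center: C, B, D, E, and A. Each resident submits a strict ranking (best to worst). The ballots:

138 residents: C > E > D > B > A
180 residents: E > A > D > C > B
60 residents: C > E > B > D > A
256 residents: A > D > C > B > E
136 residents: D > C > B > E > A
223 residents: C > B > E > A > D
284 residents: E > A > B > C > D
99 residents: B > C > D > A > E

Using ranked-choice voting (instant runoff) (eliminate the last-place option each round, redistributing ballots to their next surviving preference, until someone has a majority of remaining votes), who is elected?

C

Round 1: C 421, B 99, D 136, E 464, A 256. Eliminate B.
Round 2: C 520, D 136, E 464, A 256. Eliminate D.
Round 3: C 656, E 464, A 256. Eliminate A.
Round 4: C 912, E 464. C has a majority.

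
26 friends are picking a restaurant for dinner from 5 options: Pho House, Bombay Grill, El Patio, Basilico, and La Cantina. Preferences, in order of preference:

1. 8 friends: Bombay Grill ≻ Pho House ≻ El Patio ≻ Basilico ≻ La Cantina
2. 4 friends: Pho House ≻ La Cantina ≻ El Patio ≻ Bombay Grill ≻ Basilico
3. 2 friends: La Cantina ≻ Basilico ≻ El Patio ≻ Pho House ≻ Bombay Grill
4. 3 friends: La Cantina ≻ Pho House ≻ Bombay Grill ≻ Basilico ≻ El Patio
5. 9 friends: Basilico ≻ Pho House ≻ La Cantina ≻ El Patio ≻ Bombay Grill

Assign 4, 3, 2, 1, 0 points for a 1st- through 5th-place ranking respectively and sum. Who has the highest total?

Pho House: 8·3 + 4·4 + 2·1 + 3·3 + 9·3 = 78
Bombay Grill: 8·4 + 4·1 + 2·0 + 3·2 + 9·0 = 42
El Patio: 8·2 + 4·2 + 2·2 + 3·0 + 9·1 = 37
Basilico: 8·1 + 4·0 + 2·3 + 3·1 + 9·4 = 53
La Cantina: 8·0 + 4·3 + 2·4 + 3·4 + 9·2 = 50
Pho House has the highest Borda score (78).

Pho House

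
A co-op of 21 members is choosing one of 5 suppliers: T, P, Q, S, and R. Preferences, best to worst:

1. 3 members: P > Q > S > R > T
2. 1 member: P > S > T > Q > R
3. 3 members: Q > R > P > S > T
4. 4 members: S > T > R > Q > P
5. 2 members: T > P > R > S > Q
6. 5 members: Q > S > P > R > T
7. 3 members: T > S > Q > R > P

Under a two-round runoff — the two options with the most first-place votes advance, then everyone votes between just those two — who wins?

Round 1 first-place votes: T 5, P 4, Q 8, S 4, R 0.
Q and T advance.
Runoff: Q is preferred to T by 11 voters; T by 10.
Q wins the runoff.

Q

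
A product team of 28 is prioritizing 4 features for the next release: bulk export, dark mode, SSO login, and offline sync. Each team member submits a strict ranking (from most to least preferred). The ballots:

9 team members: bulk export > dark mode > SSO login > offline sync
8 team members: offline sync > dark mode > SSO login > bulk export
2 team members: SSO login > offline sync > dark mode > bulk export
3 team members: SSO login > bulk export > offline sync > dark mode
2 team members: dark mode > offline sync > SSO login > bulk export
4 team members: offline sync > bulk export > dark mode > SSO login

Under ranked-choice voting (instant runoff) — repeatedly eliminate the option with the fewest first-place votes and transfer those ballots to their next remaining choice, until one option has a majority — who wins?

Round 1: bulk export 9, dark mode 2, SSO login 5, offline sync 12. Eliminate dark mode.
Round 2: bulk export 9, SSO login 5, offline sync 14. Eliminate SSO login.
Round 3: bulk export 12, offline sync 16. Offline sync has a majority.

offline sync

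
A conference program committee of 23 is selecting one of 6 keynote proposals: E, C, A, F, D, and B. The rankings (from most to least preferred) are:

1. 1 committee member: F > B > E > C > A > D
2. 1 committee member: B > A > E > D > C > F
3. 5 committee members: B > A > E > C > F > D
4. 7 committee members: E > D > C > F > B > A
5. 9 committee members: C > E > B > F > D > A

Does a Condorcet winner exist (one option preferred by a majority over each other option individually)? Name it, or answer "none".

E

E vs C: 14–9 for E.
E vs A: 17–6 for E.
E vs F: 22–1 for E.
E vs D: 23–0 for E.
E vs B: 16–7 for E.
E beats every other option head-to-head.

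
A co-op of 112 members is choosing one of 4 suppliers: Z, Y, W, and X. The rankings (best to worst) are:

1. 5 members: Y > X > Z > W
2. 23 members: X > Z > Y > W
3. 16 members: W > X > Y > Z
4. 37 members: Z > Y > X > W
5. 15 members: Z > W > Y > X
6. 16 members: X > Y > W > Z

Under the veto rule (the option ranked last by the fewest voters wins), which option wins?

Last-place votes: Z 32, Y 0, W 65, X 15.
Y is ranked last by the fewest voters, so Y wins.

Y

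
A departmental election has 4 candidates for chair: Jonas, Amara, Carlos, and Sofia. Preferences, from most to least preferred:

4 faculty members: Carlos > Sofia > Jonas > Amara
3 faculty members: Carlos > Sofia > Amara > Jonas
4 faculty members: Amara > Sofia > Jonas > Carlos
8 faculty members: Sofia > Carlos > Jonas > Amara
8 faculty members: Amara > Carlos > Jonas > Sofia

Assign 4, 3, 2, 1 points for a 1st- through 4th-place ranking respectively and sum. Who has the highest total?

Jonas: 4·2 + 3·1 + 4·2 + 8·2 + 8·2 = 51
Amara: 4·1 + 3·2 + 4·4 + 8·1 + 8·4 = 66
Carlos: 4·4 + 3·4 + 4·1 + 8·3 + 8·3 = 80
Sofia: 4·3 + 3·3 + 4·3 + 8·4 + 8·1 = 73
Carlos has the highest Borda score (80).

Carlos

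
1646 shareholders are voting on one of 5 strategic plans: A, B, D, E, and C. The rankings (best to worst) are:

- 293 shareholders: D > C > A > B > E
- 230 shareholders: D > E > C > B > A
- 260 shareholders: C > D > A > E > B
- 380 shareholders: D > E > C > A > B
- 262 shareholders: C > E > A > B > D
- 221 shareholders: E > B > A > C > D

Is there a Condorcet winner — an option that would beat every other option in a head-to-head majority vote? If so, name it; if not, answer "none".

D vs A: 1163–483 for D.
D vs B: 1163–483 for D.
D vs E: 1163–483 for D.
D vs C: 903–743 for D.
D beats every other option head-to-head.

D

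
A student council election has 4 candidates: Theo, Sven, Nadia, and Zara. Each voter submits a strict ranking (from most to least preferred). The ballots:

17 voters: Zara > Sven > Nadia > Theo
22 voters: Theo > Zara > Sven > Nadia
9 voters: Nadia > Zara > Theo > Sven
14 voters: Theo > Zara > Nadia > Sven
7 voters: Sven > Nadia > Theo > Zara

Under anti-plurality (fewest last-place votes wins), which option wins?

Last-place votes: Theo 17, Sven 23, Nadia 22, Zara 7.
Zara is ranked last by the fewest voters, so Zara wins.

Zara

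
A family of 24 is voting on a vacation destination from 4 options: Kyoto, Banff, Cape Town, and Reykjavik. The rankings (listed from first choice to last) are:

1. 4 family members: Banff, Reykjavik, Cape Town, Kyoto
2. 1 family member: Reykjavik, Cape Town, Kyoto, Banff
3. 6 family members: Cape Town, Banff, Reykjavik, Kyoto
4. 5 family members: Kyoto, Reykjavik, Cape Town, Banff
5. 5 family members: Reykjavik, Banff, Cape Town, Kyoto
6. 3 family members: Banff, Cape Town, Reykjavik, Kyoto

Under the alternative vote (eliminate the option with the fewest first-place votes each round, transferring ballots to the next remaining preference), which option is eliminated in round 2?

Cape Town

Round 1: Kyoto 5, Banff 7, Cape Town 6, Reykjavik 6. Eliminate Kyoto.
Round 2: Banff 7, Cape Town 6, Reykjavik 11. Eliminate Cape Town.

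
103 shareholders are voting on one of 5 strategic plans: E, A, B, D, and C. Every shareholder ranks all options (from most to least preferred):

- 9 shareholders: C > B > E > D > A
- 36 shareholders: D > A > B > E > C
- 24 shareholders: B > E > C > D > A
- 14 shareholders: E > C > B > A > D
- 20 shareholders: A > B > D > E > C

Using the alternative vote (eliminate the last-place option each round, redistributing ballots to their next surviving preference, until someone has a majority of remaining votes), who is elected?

Round 1: E 14, A 20, B 24, D 36, C 9. Eliminate C.
Round 2: E 14, A 20, B 33, D 36. Eliminate E.
Round 3: A 20, B 47, D 36. Eliminate A.
Round 4: B 67, D 36. B has a majority.

B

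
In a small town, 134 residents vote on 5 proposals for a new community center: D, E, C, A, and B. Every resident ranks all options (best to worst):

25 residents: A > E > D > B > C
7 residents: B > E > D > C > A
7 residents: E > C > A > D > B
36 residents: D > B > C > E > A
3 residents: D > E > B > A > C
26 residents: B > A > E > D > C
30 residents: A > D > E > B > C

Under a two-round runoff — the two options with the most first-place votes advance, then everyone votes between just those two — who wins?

A

Round 1 first-place votes: D 39, E 7, C 0, A 55, B 33.
A and D advance.
Runoff: A is preferred to D by 88 voters; D by 46.
A wins the runoff.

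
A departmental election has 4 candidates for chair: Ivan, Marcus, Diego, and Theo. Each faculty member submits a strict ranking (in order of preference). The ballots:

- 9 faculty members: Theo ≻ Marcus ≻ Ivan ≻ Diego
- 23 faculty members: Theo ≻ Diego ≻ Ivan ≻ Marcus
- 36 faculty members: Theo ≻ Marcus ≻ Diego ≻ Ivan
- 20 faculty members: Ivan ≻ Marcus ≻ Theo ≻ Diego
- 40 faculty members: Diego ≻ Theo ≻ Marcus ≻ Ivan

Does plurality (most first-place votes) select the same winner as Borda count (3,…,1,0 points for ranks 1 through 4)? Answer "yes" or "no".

yes

Plurality — first-place votes: Ivan 20, Marcus 0, Diego 40, Theo 68. Winner: Theo.
Borda — scores: Ivan 92, Marcus 170, Diego 202, Theo 304. Winner: Theo.
The two methods agree.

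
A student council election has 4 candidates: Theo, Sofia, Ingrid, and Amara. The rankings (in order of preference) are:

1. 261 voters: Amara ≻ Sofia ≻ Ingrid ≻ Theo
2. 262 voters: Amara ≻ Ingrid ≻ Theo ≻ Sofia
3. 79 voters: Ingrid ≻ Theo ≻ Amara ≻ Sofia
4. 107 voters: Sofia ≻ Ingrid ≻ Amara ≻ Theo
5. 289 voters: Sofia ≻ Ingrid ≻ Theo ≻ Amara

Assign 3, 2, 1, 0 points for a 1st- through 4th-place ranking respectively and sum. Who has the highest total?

Theo: 261·0 + 262·1 + 79·2 + 107·0 + 289·1 = 709
Sofia: 261·2 + 262·0 + 79·0 + 107·3 + 289·3 = 1710
Ingrid: 261·1 + 262·2 + 79·3 + 107·2 + 289·2 = 1814
Amara: 261·3 + 262·3 + 79·1 + 107·1 + 289·0 = 1755
Ingrid has the highest Borda score (1814).

Ingrid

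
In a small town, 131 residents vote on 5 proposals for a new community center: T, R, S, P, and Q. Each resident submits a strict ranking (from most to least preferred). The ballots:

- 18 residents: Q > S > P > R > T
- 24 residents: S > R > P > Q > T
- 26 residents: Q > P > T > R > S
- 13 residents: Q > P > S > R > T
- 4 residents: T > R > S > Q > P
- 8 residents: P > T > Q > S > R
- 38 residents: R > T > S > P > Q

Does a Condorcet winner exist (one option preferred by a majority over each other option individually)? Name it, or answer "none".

R vs T: 93–38 for R.
R vs S: 68–63 for R.
R vs P: 66–65 for R.
R vs Q: 66–65 for R.
R beats every other option head-to-head.

R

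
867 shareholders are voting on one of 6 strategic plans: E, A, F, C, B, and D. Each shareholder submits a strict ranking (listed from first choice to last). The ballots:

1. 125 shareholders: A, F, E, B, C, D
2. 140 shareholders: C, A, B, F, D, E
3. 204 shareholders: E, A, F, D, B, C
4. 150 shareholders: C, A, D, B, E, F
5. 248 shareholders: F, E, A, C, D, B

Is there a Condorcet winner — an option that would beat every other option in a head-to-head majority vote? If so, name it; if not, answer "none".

Checking pairwise contests:
F beats E 513–354.
E beats A 452–415.
A beats F 619–248.
E beats C 577–290.
E beats B 577–290.
E beats D 577–290.
Every option loses at least one head-to-head, so there is no Condorcet winner.

none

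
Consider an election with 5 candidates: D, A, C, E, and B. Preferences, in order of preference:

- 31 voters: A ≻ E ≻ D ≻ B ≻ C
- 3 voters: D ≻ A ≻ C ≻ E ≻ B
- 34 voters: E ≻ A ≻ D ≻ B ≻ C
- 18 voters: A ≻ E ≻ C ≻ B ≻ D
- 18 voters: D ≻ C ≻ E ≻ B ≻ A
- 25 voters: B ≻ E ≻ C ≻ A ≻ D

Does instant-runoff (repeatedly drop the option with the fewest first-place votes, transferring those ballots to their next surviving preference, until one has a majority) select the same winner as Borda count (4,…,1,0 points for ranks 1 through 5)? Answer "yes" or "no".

yes

Instant-runoff — R1 D 21, A 49, C 0, E 34, B 25 (C out); R2 D 21, A 49, E 34, B 25 (D out); R3 A 52, E 52, B 25 (B out); R4 A 52, E 77 (E winner). Winner: E.
Borda — scores: D 214, A 332, C 146, E 397, B 201. Winner: E.
The two methods agree.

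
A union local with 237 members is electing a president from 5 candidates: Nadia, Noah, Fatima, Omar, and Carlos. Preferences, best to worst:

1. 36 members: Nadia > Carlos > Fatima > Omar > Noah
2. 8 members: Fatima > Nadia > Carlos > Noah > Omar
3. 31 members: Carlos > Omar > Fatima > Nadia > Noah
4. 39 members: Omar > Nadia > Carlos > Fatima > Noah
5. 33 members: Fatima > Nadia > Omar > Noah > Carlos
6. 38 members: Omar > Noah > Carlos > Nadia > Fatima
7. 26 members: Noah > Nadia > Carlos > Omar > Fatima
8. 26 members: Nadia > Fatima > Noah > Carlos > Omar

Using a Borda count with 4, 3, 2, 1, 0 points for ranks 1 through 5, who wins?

Nadia

Nadia: 36·4 + 8·3 + 31·1 + 39·3 + 33·3 + 38·1 + 26·3 + 26·4 = 635
Noah: 36·0 + 8·1 + 31·0 + 39·0 + 33·1 + 38·3 + 26·4 + 26·2 = 311
Fatima: 36·2 + 8·4 + 31·2 + 39·1 + 33·4 + 38·0 + 26·0 + 26·3 = 415
Omar: 36·1 + 8·0 + 31·3 + 39·4 + 33·2 + 38·4 + 26·1 + 26·0 = 529
Carlos: 36·3 + 8·2 + 31·4 + 39·2 + 33·0 + 38·2 + 26·2 + 26·1 = 480
Nadia has the highest Borda score (635).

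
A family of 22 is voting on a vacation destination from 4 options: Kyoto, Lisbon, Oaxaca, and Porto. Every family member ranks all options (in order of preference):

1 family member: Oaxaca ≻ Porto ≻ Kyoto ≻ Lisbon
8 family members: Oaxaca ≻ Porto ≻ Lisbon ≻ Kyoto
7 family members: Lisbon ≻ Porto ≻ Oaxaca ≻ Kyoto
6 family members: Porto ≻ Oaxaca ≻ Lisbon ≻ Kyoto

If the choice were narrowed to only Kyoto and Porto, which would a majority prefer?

Voters preferring Kyoto to Porto: 0; preferring Porto to Kyoto: 22.
Porto wins the head-to-head.

Porto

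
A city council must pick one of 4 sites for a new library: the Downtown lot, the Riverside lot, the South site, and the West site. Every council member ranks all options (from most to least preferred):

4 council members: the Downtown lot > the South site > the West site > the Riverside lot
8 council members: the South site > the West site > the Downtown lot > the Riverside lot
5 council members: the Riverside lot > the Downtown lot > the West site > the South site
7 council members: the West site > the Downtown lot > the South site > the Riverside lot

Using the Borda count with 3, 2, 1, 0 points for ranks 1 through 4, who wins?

the West site

the Downtown lot: 4·3 + 8·1 + 5·2 + 7·2 = 44
the Riverside lot: 4·0 + 8·0 + 5·3 + 7·0 = 15
the South site: 4·2 + 8·3 + 5·0 + 7·1 = 39
the West site: 4·1 + 8·2 + 5·1 + 7·3 = 46
the West site has the highest Borda score (46).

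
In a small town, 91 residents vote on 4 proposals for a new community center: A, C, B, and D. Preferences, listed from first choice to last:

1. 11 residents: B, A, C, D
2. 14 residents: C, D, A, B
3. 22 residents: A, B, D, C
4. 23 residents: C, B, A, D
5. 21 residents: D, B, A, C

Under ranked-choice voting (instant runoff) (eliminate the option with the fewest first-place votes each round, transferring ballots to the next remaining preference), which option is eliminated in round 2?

Round 1: A 22, C 37, B 11, D 21. Eliminate B.
Round 2: A 33, C 37, D 21. Eliminate D.

D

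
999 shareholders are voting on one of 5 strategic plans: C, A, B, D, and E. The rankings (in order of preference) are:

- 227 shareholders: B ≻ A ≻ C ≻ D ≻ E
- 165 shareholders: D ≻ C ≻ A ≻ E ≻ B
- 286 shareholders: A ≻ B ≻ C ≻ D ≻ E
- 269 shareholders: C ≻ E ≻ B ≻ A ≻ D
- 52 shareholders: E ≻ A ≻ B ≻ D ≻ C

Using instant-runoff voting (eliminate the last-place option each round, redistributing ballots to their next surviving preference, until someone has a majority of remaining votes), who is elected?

A

Round 1: C 269, A 286, B 227, D 165, E 52. Eliminate E.
Round 2: C 269, A 338, B 227, D 165. Eliminate D.
Round 3: C 434, A 338, B 227. Eliminate B.
Round 4: C 434, A 565. A has a majority.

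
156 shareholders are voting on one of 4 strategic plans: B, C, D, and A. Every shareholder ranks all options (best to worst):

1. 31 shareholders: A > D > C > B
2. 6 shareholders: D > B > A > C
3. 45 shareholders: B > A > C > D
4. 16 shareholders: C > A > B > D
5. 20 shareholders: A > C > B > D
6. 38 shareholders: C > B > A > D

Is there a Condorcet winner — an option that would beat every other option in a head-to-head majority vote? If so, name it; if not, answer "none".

none

Checking pairwise contests:
C beats B 105–51.
A beats C 102–54.
B beats D 119–37.
B beats A 89–67.
Every option loses at least one head-to-head, so there is no Condorcet winner.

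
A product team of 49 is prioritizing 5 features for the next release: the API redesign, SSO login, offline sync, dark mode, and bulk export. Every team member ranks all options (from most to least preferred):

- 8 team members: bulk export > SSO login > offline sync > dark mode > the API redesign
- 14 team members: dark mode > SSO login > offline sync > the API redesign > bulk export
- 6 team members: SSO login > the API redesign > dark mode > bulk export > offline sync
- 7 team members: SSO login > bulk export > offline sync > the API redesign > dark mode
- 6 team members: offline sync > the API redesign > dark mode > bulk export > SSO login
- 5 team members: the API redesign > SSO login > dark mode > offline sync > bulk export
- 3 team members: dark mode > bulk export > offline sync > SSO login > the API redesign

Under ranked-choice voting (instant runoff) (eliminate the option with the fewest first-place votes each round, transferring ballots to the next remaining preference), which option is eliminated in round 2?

offline sync

Round 1: the API redesign 5, SSO login 13, offline sync 6, dark mode 17, bulk export 8. Eliminate the API redesign.
Round 2: SSO login 18, offline sync 6, dark mode 17, bulk export 8. Eliminate offline sync.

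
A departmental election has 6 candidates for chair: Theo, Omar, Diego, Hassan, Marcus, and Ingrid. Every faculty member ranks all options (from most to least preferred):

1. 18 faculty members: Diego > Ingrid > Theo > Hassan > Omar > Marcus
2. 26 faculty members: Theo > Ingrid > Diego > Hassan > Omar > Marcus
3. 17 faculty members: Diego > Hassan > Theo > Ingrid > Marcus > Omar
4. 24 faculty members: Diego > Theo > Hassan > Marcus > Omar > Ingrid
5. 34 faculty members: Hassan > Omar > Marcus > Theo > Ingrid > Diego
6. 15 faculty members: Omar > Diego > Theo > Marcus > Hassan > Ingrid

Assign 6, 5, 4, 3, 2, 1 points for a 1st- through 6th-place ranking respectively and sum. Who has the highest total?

Theo

Theo: 18·4 + 26·6 + 17·4 + 24·5 + 34·3 + 15·4 = 578
Omar: 18·2 + 26·2 + 17·1 + 24·2 + 34·5 + 15·6 = 413
Diego: 18·6 + 26·4 + 17·6 + 24·6 + 34·1 + 15·5 = 567
Hassan: 18·3 + 26·3 + 17·5 + 24·4 + 34·6 + 15·2 = 547
Marcus: 18·1 + 26·1 + 17·2 + 24·3 + 34·4 + 15·3 = 331
Ingrid: 18·5 + 26·5 + 17·3 + 24·1 + 34·2 + 15·1 = 378
Theo has the highest Borda score (578).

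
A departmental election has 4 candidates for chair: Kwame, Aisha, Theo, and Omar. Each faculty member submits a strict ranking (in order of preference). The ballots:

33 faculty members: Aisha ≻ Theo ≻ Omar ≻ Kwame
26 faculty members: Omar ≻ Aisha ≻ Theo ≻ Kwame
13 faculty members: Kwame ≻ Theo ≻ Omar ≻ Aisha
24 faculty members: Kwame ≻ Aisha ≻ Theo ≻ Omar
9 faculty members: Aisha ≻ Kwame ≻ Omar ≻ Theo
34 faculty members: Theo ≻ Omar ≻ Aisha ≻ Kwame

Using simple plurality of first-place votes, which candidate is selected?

Aisha

First-place votes: Kwame 37, Aisha 42, Theo 34, Omar 26.
Aisha has the most first-place votes.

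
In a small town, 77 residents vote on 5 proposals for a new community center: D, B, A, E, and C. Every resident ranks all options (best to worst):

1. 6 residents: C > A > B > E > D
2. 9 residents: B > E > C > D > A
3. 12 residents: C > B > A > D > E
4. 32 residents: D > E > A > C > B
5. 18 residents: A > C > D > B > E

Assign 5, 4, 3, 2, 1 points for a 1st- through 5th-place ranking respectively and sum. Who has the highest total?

D

D: 6·1 + 9·2 + 12·2 + 32·5 + 18·3 = 262
B: 6·3 + 9·5 + 12·4 + 32·1 + 18·2 = 179
A: 6·4 + 9·1 + 12·3 + 32·3 + 18·5 = 255
E: 6·2 + 9·4 + 12·1 + 32·4 + 18·1 = 206
C: 6·5 + 9·3 + 12·5 + 32·2 + 18·4 = 253
D has the highest Borda score (262).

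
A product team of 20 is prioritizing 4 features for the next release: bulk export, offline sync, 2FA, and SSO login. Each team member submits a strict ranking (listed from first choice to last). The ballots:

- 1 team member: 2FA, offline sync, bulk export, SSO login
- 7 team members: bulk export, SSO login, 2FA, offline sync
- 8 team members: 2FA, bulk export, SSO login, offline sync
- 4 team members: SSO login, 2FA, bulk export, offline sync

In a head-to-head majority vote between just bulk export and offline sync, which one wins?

Voters preferring bulk export to offline sync: 19; preferring offline sync to bulk export: 1.
bulk export wins the head-to-head.

bulk export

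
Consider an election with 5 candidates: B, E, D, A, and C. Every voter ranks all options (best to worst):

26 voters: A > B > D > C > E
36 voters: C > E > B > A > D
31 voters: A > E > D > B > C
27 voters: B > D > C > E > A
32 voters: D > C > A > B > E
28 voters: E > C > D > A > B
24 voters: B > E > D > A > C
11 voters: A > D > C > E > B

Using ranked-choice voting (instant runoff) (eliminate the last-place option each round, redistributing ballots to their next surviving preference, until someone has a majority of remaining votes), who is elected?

C

Round 1: B 51, E 28, D 32, A 68, C 36. Eliminate E.
Round 2: B 51, D 32, A 68, C 64. Eliminate D.
Round 3: B 51, A 68, C 96. Eliminate B.
Round 4: A 92, C 123. C has a majority.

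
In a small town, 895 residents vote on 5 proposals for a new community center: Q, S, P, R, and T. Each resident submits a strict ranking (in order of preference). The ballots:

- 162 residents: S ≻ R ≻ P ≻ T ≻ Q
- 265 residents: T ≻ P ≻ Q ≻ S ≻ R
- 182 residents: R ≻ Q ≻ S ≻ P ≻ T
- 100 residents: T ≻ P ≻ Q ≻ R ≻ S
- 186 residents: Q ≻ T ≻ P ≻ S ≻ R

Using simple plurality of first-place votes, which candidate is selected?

First-place votes: Q 186, S 162, P 0, R 182, T 365.
T has the most first-place votes.

T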